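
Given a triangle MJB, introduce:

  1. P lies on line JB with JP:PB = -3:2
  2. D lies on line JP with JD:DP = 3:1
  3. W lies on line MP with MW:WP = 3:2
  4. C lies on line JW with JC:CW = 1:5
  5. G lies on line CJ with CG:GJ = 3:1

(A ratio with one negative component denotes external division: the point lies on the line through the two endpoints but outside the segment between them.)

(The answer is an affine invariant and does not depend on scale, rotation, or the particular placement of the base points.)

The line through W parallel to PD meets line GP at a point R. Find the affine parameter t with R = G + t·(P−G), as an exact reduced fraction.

Work in coordinates with M = (0, 0), J = (1, 0), B = (0, 1).
1. P lies on line JB with JP:PB = -3:2 ⇒ P = (-2, 3)
2. D lies on line JP with JD:DP = 3:1 ⇒ D = (-5/4, 9/4)
3. W lies on line MP with MW:WP = 3:2 ⇒ W = (-6/5, 9/5)
4. C lies on line JW with JC:CW = 1:5 ⇒ C = (19/30, 3/10)
5. G lies on line CJ with CG:GJ = 3:1 ⇒ G = (109/120, 3/40)
through W parallel to PD: direction (3/4, -3/4); meets GP at R = (339/5, -336/5)
R = G + t·(P−G) with t = -23

t = -23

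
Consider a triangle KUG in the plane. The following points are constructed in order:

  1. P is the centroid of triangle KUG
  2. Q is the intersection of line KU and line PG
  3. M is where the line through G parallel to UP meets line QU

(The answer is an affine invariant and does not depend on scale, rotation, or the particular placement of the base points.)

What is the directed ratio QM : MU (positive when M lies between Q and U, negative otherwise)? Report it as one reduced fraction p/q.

QM:MU = -3/2

Set K = (0, 0), U = (1, 0), G = (0, 1); any affine frame gives the same invariant.
1. P is the centroid of triangle KUG ⇒ P = (1/3, 1/3)
2. Q is the intersection of line KU and line PG ⇒ Q = (1/2, 0)
3. M is where the line through G parallel to UP meets line QU ⇒ M = (2, 0)
M = Q + t·(U−Q) with t = 3, so QM:MU = t:(1−t) = 3:-2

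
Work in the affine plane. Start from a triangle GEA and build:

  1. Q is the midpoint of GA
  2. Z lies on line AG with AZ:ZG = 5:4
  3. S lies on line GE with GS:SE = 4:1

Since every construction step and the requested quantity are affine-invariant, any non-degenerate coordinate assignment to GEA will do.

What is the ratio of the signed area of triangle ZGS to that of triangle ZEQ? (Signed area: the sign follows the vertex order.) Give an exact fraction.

[ZGS]:[ZEQ] = 32/5

Work in coordinates with G = (0, 0), E = (1, 0), A = (0, 1).
1. Q is the midpoint of GA ⇒ Q = (0, 1/2)
2. Z lies on line AG with AZ:ZG = 5:4 ⇒ Z = (0, 4/9)
3. S lies on line GE with GS:SE = 4:1 ⇒ S = (4/5, 0)
2·[ZGS] = 16/45, 2·[ZEQ] = 1/18
[ZGS]:[ZEQ] = 16/45:1/18 = 32/5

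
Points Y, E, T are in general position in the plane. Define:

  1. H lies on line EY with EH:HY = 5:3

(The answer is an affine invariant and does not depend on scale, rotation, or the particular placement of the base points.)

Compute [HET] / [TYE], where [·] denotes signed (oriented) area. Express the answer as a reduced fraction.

Assign Y = (0, 0), E = (1, 0), T = (0, 1) — the answer is frame-independent, so this choice is without loss of generality.
1. H lies on line EY with EH:HY = 5:3 ⇒ H = (3/8, 0)
2·[HET] = 5/8, 2·[TYE] = 1
[HET]:[TYE] = 5/8:1 = 5/8

[HET]:[TYE] = 5/8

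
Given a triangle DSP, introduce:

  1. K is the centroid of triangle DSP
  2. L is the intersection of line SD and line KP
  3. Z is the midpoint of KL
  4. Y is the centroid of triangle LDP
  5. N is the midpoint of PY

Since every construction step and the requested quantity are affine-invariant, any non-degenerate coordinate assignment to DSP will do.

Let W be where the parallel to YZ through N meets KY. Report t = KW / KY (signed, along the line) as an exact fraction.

Assign D = (0, 0), S = (1, 0), P = (0, 1) — the answer is frame-independent, so this choice is without loss of generality.
1. K is the centroid of triangle DSP ⇒ K = (1/3, 1/3)
2. L is the intersection of line SD and line KP ⇒ L = (1/2, 0)
3. Z is the midpoint of KL ⇒ Z = (5/12, 1/6)
4. Y is the centroid of triangle LDP ⇒ Y = (1/6, 1/3)
5. N is the midpoint of PY ⇒ N = (1/12, 2/3)
through N parallel to YZ: direction (1/4, -1/6); meets KY at W = (7/12, 1/3)
W = K + t·(Y−K) with t = -3/2

t = -3/2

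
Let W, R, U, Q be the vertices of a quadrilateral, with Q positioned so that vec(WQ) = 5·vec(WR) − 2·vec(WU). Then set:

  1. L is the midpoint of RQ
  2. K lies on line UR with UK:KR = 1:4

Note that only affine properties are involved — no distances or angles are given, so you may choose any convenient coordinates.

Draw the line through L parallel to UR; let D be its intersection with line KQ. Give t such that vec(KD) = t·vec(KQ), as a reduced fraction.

Assign W = (0, 0), R = (1, 0), U = (0, 1), Q = (5, -2) — the answer is frame-independent, so this choice is without loss of generality.
1. L is the midpoint of RQ ⇒ L = (3, -1)
2. K lies on line UR with UK:KR = 1:4 ⇒ K = (1/5, 4/5)
through L parallel to UR: direction (1, -1); meets KQ at D = (13/5, -3/5)
D = K + t·(Q−K) with t = 1/2

t = 1/2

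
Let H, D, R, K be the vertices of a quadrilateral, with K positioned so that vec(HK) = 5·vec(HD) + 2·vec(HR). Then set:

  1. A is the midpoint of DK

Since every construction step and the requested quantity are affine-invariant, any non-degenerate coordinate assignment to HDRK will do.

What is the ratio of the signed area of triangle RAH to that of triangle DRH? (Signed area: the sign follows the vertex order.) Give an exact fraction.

[RAH]:[DRH] = -3

Work in coordinates with H = (0, 0), D = (1, 0), R = (0, 1), K = (5, 2).
1. A is the midpoint of DK ⇒ A = (3, 1)
2·[RAH] = -3, 2·[DRH] = 1
[RAH]:[DRH] = -3:1 = -3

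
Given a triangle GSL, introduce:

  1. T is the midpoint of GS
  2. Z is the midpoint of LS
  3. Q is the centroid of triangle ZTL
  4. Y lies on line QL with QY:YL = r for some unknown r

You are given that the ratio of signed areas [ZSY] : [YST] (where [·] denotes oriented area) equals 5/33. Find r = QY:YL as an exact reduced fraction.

Work in coordinates with G = (0, 0), S = (1, 0), L = (0, 1).
1. T is the midpoint of GS ⇒ T = (1/2, 0)
2. Z is the midpoint of LS ⇒ Z = (1/2, 1/2)
3. Q is the centroid of triangle ZTL ⇒ Q = (1/3, 1/2)
4. With QY:YL = r, write λ = r/(r+1) so Y = Q + λ·(L−Q); Y is affine-linear in λ
Every point depending on Y is an affine combination of Y and λ-independent points, so each such coordinate is linear in λ; the λ² term in each signed area is a multiple of (L−Q)×(L−Q) = 0, so 2·[ZSY] and 2·[YST] are each linear in λ. Evaluating at λ=0 and λ=1:
  2·[ZSY] = 1/12·λ − 1/12,   2·[YST] = -1/4·λ − 1/4
So [ZSY]:[YST] = (1/12·λ − 1/12) / (-1/4·λ − 1/4). Setting this equal to 5/33:
  1/12·λ − 1/12 = 5/33·(-1/4·λ − 1/4)  ⇒  λ = 3/8
Then r = λ/(1−λ) = (3/8)/(5/8) = 3/5. Check: with r = 3/5, Y = (5/24, 11/16) and [ZSY]:[YST] = 5/33 as required.

r = 3/5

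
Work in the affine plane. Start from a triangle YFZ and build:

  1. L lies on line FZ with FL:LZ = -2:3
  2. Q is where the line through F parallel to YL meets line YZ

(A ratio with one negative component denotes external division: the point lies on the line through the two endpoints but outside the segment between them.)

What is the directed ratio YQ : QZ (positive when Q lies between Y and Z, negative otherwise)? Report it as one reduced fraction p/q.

Assign Y = (0, 0), F = (1, 0), Z = (0, 1) — the answer is frame-independent, so this choice is without loss of generality.
1. L lies on line FZ with FL:LZ = -2:3 ⇒ L = (3, -2)
2. Q is where the line through F parallel to YL meets line YZ ⇒ Q = (0, 2/3)
Q = Y + t·(Z−Y) with t = 2/3, so YQ:QZ = t:(1−t) = 2/3:1/3

YQ:QZ = 2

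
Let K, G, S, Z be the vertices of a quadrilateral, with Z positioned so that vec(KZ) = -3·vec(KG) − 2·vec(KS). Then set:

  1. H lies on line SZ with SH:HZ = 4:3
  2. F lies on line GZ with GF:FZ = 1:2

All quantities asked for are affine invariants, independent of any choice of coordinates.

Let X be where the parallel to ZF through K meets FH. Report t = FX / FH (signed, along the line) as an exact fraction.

t = 7/9

Assign K = (0, 0), G = (1, 0), S = (0, 1), Z = (-3, -2) — the answer is frame-independent, so this choice is without loss of generality.
1. H lies on line SZ with SH:HZ = 4:3 ⇒ H = (-12/7, -5/7)
2. F lies on line GZ with GF:FZ = 1:2 ⇒ F = (-1/3, -2/3)
through K parallel to ZF: direction (8/3, 4/3); meets FH at X = (-38/27, -19/27)
X = F + t·(H−F) with t = 7/9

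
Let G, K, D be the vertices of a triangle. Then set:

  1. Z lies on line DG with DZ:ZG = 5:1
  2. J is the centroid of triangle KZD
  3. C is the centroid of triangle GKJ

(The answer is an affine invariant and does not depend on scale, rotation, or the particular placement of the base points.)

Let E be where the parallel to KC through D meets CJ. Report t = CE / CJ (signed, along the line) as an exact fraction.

Work in coordinates with G = (0, 0), K = (1, 0), D = (0, 1).
1. Z lies on line DG with DZ:ZG = 5:1 ⇒ Z = (0, 1/6)
2. J is the centroid of triangle KZD ⇒ J = (1/3, 7/18)
3. C is the centroid of triangle GKJ ⇒ C = (4/9, 7/54)
through D parallel to KC: direction (-5/9, 7/54); meets CJ at E = (5/63, 53/54)
E = C + t·(J−C) with t = 23/7

t = 23/7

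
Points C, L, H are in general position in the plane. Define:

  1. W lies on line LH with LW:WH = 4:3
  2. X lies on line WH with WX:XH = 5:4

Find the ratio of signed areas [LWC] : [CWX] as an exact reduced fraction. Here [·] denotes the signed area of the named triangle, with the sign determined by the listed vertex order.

[LWC]:[CWX] = 12/5

Set C = (0, 0), L = (1, 0), H = (0, 1); any affine frame gives the same invariant.
1. W lies on line LH with LW:WH = 4:3 ⇒ W = (3/7, 4/7)
2. X lies on line WH with WX:XH = 5:4 ⇒ X = (4/21, 17/21)
2·[LWC] = 4/7, 2·[CWX] = 5/21
[LWC]:[CWX] = 4/7:5/21 = 12/5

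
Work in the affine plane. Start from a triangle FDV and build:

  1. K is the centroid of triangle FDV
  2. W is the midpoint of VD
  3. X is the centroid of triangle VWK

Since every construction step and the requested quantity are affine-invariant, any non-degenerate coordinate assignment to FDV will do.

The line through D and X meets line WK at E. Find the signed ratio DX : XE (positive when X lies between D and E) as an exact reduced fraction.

DX:XE = -4

Assign F = (0, 0), D = (1, 0), V = (0, 1) — the answer is frame-independent, so this choice is without loss of generality.
1. K is the centroid of triangle FDV ⇒ K = (1/3, 1/3)
2. W is the midpoint of VD ⇒ W = (1/2, 1/2)
3. X is the centroid of triangle VWK ⇒ X = (5/18, 11/18)
line DX meets WK at E = (11/24, 11/24)
X = D + t·(E−D) with t = 4/3, so DX:XE = 4/3:-1/3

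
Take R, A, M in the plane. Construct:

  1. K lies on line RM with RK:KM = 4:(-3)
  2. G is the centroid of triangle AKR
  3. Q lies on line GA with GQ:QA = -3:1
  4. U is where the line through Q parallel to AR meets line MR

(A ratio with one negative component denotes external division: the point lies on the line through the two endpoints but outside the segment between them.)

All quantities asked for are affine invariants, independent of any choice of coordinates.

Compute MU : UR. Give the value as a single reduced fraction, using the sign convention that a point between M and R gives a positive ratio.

Work in coordinates with R = (0, 0), A = (1, 0), M = (0, 1).
1. K lies on line RM with RK:KM = 4:(-3) ⇒ K = (0, 4)
2. G is the centroid of triangle AKR ⇒ G = (1/3, 4/3)
3. Q lies on line GA with GQ:QA = -3:1 ⇒ Q = (4/3, -2/3)
4. U is where the line through Q parallel to AR meets line MR ⇒ U = (0, -2/3)
U = M + t·(R−M) with t = 5/3, so MU:UR = t:(1−t) = 5/3:-2/3

MU:UR = -5/2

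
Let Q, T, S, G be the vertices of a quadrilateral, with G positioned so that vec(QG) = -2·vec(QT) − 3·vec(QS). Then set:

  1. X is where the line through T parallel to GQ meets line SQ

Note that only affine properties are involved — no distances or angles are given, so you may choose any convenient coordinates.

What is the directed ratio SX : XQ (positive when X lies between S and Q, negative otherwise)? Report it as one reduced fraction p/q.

SX:XQ = -5/3

Choose coordinates Q = (0, 0), T = (1, 0), S = (0, 1), G = (-2, -3).
1. X is where the line through T parallel to GQ meets line SQ ⇒ X = (0, -3/2)
X = S + t·(Q−S) with t = 5/2, so SX:XQ = t:(1−t) = 5/2:-3/2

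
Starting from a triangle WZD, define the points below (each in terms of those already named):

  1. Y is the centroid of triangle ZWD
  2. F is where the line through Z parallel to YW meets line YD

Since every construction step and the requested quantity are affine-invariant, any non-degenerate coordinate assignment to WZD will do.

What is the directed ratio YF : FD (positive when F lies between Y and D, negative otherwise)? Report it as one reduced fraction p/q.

Assign W = (0, 0), Z = (1, 0), D = (0, 1) — the answer is frame-independent, so this choice is without loss of generality.
1. Y is the centroid of triangle ZWD ⇒ Y = (1/3, 1/3)
2. F is where the line through Z parallel to YW meets line YD ⇒ F = (2/3, -1/3)
F = Y + t·(D−Y) with t = -1, so YF:FD = t:(1−t) = -1:2

YF:FD = -1/2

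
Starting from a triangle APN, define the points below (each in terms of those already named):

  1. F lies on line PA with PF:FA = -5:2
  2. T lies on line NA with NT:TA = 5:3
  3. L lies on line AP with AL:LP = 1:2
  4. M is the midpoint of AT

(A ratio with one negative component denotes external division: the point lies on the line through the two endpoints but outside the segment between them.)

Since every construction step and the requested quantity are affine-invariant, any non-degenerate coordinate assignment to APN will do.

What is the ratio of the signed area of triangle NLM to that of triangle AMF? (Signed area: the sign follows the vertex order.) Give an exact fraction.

Work in coordinates with A = (0, 0), P = (1, 0), N = (0, 1).
1. F lies on line PA with PF:FA = -5:2 ⇒ F = (-2/3, 0)
2. T lies on line NA with NT:TA = 5:3 ⇒ T = (0, 3/8)
3. L lies on line AP with AL:LP = 1:2 ⇒ L = (1/3, 0)
4. M is the midpoint of AT ⇒ M = (0, 3/16)
2·[NLM] = -13/48, 2·[AMF] = 1/8
[NLM]:[AMF] = -13/48:1/8 = -13/6

[NLM]:[AMF] = -13/6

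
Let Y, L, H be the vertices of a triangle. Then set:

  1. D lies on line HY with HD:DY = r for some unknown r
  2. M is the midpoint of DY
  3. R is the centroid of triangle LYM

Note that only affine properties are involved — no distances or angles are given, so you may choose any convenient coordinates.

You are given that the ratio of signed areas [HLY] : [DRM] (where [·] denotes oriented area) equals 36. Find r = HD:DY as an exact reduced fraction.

Assign Y = (0, 0), L = (1, 0), H = (0, 1) — the answer is frame-independent, so this choice is without loss of generality.
1. With HD:DY = r, write λ = r/(r+1) so D = H + λ·(Y−H); D is affine-linear in λ
2. M is the midpoint of DY ⇒ M is an affine combination of earlier points and hence also affine-linear in λ
3. R is the centroid of triangle LYM ⇒ R is an affine combination of earlier points and hence also affine-linear in λ
Every point depending on D is an affine combination of D and λ-independent points, so each such coordinate is linear in λ; the λ² term in each signed area is a multiple of (Y−H)×(Y−H) = 0, so 2·[HLY] and 2·[DRM] are each linear in λ. Evaluating at λ=0 and λ=1:
  2·[HLY] = -1,   2·[DRM] = 1/6·λ − 1/6
So [HLY]:[DRM] = (-1) / (1/6·λ − 1/6). Setting this equal to 36:
  -1 = 36·(1/6·λ − 1/6)  ⇒  λ = 5/6
Then r = λ/(1−λ) = (5/6)/(1/6) = 5. Check: with r = 5, D = (0, 1/6) and [HLY]:[DRM] = 36 as required.

r = 5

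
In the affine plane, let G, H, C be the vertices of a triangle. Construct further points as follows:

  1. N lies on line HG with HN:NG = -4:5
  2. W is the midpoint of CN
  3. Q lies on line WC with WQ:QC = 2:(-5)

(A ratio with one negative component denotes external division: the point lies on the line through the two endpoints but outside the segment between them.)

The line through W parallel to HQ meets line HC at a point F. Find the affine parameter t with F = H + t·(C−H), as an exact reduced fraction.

t = 2/5

Assign G = (0, 0), H = (1, 0), C = (0, 1) — the answer is frame-independent, so this choice is without loss of generality.
1. N lies on line HG with HN:NG = -4:5 ⇒ N = (5, 0)
2. W is the midpoint of CN ⇒ W = (5/2, 1/2)
3. Q lies on line WC with WQ:QC = 2:(-5) ⇒ Q = (25/6, 1/6)
through W parallel to HQ: direction (19/6, 1/6); meets HC at F = (3/5, 2/5)
F = H + t·(C−H) with t = 2/5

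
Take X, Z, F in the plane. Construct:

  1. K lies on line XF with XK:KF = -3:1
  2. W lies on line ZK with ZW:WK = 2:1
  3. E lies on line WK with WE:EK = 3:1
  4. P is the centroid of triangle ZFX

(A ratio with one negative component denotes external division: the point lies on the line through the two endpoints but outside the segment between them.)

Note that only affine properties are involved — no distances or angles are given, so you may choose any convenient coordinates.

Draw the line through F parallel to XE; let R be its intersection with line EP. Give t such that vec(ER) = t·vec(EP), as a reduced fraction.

Work in coordinates with X = (0, 0), Z = (1, 0), F = (0, 1).
1. K lies on line XF with XK:KF = -3:1 ⇒ K = (0, 3/2)
2. W lies on line ZK with ZW:WK = 2:1 ⇒ W = (1/3, 1)
3. E lies on line WK with WE:EK = 3:1 ⇒ E = (1/12, 11/8)
4. P is the centroid of triangle ZFX ⇒ P = (1/3, 1/3)
through F parallel to XE: direction (1/12, 11/8); meets EP at R = (13/372, 391/248)
R = E + t·(P−E) with t = -6/31

t = -6/31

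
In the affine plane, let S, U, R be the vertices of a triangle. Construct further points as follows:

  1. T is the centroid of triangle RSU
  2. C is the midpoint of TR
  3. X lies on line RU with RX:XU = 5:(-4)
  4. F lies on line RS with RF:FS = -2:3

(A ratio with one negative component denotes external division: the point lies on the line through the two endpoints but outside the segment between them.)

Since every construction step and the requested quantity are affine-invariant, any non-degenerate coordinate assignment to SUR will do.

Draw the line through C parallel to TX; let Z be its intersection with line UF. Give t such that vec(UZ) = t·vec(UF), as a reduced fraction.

t = -3/58

Choose coordinates S = (0, 0), U = (1, 0), R = (0, 1).
1. T is the centroid of triangle RSU ⇒ T = (1/3, 1/3)
2. C is the midpoint of TR ⇒ C = (1/6, 2/3)
3. X lies on line RU with RX:XU = 5:(-4) ⇒ X = (5, -4)
4. F lies on line RS with RF:FS = -2:3 ⇒ F = (0, 3)
through C parallel to TX: direction (14/3, -13/3); meets UF at Z = (61/58, -9/58)
Z = U + t·(F−U) with t = -3/58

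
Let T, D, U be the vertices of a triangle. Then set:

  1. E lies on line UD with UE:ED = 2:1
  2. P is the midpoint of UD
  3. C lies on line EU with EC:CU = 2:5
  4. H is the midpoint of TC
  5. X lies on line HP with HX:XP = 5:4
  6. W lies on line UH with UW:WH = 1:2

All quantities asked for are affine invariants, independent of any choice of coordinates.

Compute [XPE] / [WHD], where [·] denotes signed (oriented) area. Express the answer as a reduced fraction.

[XPE]:[WHD] = -1/9

Assign T = (0, 0), D = (1, 0), U = (0, 1) — the answer is frame-independent, so this choice is without loss of generality.
1. E lies on line UD with UE:ED = 2:1 ⇒ E = (2/3, 1/3)
2. P is the midpoint of UD ⇒ P = (1/2, 1/2)
3. C lies on line EU with EC:CU = 2:5 ⇒ C = (10/21, 11/21)
4. H is the midpoint of TC ⇒ H = (5/21, 11/42)
5. X lies on line HP with HX:XP = 5:4 ⇒ X = (145/378, 149/378)
6. W lies on line UH with UW:WH = 1:2 ⇒ W = (5/63, 95/126)
2·[XPE] = -1/27, 2·[WHD] = 1/3
[XPE]:[WHD] = -1/27:1/3 = -1/9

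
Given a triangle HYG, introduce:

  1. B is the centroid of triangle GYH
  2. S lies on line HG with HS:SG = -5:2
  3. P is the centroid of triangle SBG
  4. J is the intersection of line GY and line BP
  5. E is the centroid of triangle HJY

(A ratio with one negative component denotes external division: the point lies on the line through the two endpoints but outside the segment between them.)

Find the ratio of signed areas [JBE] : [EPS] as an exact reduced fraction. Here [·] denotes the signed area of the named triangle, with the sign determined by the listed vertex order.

[JBE]:[EPS] = -3/17

Work in coordinates with H = (0, 0), Y = (1, 0), G = (0, 1).
1. B is the centroid of triangle GYH ⇒ B = (1/3, 1/3)
2. S lies on line HG with HS:SG = -5:2 ⇒ S = (0, 5/3)
3. P is the centroid of triangle SBG ⇒ P = (1/9, 1)
4. J is the intersection of line GY and line BP ⇒ J = (1/6, 5/6)
5. E is the centroid of triangle HJY ⇒ E = (7/18, 5/18)
2·[JBE] = 1/54, 2·[EPS] = -17/162
[JBE]:[EPS] = 1/54:-17/162 = -3/17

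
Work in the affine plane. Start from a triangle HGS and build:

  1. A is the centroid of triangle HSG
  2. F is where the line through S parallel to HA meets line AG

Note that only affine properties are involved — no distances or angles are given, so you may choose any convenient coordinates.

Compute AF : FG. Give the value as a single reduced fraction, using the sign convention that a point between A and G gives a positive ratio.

AF:FG = -1/2

Choose coordinates H = (0, 0), G = (1, 0), S = (0, 1).
1. A is the centroid of triangle HSG ⇒ A = (1/3, 1/3)
2. F is where the line through S parallel to HA meets line AG ⇒ F = (-1/3, 2/3)
F = A + t·(G−A) with t = -1, so AF:FG = t:(1−t) = -1:2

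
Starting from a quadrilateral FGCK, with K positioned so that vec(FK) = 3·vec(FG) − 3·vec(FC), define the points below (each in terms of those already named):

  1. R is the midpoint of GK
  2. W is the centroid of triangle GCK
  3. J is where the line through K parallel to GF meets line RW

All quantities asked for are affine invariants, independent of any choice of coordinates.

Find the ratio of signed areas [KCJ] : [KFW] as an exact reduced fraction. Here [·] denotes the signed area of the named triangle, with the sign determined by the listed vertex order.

[KCJ]:[KFW] = 2/5

Work in coordinates with F = (0, 0), G = (1, 0), C = (0, 1), K = (3, -3).
1. R is the midpoint of GK ⇒ R = (2, -3/2)
2. W is the centroid of triangle GCK ⇒ W = (4/3, -2/3)
3. J is where the line through K parallel to GF meets line RW ⇒ J = (16/5, -3)
2·[KCJ] = -4/5, 2·[KFW] = -2
[KCJ]:[KFW] = -4/5:-2 = 2/5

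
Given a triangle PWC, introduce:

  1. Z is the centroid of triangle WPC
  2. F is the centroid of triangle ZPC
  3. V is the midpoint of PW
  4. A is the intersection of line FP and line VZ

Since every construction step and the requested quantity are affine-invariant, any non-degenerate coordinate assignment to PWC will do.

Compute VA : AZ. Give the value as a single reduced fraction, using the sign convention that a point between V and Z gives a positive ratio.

Work in coordinates with P = (0, 0), W = (1, 0), C = (0, 1).
1. Z is the centroid of triangle WPC ⇒ Z = (1/3, 1/3)
2. F is the centroid of triangle ZPC ⇒ F = (1/9, 4/9)
3. V is the midpoint of PW ⇒ V = (1/2, 0)
4. A is the intersection of line FP and line VZ ⇒ A = (1/6, 2/3)
A = V + t·(Z−V) with t = 2, so VA:AZ = t:(1−t) = 2:-1

VA:AZ = -2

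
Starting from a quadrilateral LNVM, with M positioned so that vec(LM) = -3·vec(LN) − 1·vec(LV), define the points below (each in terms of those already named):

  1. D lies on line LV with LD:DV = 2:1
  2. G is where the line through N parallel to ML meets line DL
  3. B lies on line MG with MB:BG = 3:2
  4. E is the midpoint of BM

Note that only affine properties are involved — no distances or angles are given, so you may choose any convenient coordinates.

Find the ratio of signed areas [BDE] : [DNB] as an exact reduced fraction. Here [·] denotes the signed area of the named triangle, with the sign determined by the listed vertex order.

Choose coordinates L = (0, 0), N = (1, 0), V = (0, 1), M = (-3, -1).
1. D lies on line LV with LD:DV = 2:1 ⇒ D = (0, 2/3)
2. G is where the line through N parallel to ML meets line DL ⇒ G = (0, -1/3)
3. B lies on line MG with MB:BG = 3:2 ⇒ B = (-6/5, -3/5)
4. E is the midpoint of BM ⇒ E = (-21/10, -4/5)
2·[BDE] = 9/10, 2·[DNB] = -31/15
[BDE]:[DNB] = 9/10:-31/15 = -27/62

[BDE]:[DNB] = -27/62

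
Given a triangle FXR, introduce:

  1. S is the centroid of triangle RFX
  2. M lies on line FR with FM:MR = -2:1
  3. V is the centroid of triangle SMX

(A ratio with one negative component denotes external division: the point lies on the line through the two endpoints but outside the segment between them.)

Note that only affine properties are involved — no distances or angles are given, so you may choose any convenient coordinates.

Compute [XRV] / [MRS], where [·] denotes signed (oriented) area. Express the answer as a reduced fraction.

[XRV]:[MRS] = -2/3

Choose coordinates F = (0, 0), X = (1, 0), R = (0, 1).
1. S is the centroid of triangle RFX ⇒ S = (1/3, 1/3)
2. M lies on line FR with FM:MR = -2:1 ⇒ M = (0, 2)
3. V is the centroid of triangle SMX ⇒ V = (4/9, 7/9)
2·[XRV] = -2/9, 2·[MRS] = 1/3
[XRV]:[MRS] = -2/9:1/3 = -2/3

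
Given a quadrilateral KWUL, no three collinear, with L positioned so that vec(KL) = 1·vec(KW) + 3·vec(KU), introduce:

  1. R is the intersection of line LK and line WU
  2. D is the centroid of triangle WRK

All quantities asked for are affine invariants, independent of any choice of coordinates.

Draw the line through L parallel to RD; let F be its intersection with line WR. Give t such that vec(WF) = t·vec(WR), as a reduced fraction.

Work in coordinates with K = (0, 0), W = (1, 0), U = (0, 1), L = (1, 3).
1. R is the intersection of line LK and line WU ⇒ R = (1/4, 3/4)
2. D is the centroid of triangle WRK ⇒ D = (5/12, 1/4)
through L parallel to RD: direction (1/6, -1/2); meets WR at F = (5/2, -3/2)
F = W + t·(R−W) with t = -2

t = -2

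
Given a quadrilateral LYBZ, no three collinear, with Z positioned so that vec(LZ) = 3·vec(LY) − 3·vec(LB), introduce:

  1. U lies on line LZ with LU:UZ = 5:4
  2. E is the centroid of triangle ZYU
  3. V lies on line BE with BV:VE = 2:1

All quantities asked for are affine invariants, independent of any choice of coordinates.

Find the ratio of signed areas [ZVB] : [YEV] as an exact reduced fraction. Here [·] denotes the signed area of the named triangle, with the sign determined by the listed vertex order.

Choose coordinates L = (0, 0), Y = (1, 0), B = (0, 1), Z = (3, -3).
1. U lies on line LZ with LU:UZ = 5:4 ⇒ U = (5/3, -5/3)
2. E is the centroid of triangle ZYU ⇒ E = (17/9, -14/9)
3. V lies on line BE with BV:VE = 2:1 ⇒ V = (34/27, -19/27)
2·[ZVB] = -2/27, 2·[YEV] = -2/9
[ZVB]:[YEV] = -2/27:-2/9 = 1/3

[ZVB]:[YEV] = 1/3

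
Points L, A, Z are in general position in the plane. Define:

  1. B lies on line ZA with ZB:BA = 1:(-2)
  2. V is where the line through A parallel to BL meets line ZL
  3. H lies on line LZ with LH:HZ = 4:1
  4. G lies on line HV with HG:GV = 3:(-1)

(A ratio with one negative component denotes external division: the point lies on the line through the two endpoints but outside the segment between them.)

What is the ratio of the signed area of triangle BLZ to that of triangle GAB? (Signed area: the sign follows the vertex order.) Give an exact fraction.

[BLZ]:[GAB] = -5/16

Choose coordinates L = (0, 0), A = (1, 0), Z = (0, 1).
1. B lies on line ZA with ZB:BA = 1:(-2) ⇒ B = (-1, 2)
2. V is where the line through A parallel to BL meets line ZL ⇒ V = (0, 2)
3. H lies on line LZ with LH:HZ = 4:1 ⇒ H = (0, 4/5)
4. G lies on line HV with HG:GV = 3:(-1) ⇒ G = (0, 13/5)
2·[BLZ] = 1, 2·[GAB] = -16/5
[BLZ]:[GAB] = 1:-16/5 = -5/16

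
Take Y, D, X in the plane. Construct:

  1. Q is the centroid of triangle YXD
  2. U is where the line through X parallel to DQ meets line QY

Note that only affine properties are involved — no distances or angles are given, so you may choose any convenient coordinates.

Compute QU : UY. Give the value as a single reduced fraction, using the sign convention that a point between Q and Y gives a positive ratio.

Choose coordinates Y = (0, 0), D = (1, 0), X = (0, 1).
1. Q is the centroid of triangle YXD ⇒ Q = (1/3, 1/3)
2. U is where the line through X parallel to DQ meets line QY ⇒ U = (2/3, 2/3)
U = Q + t·(Y−Q) with t = -1, so QU:UY = t:(1−t) = -1:2

QU:UY = -1/2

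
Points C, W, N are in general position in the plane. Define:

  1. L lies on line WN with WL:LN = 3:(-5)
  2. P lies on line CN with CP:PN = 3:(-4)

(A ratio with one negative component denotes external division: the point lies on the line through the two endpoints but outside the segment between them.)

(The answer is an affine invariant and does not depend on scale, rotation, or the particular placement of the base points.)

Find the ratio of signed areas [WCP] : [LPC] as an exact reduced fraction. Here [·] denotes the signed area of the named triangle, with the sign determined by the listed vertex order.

Set C = (0, 0), W = (1, 0), N = (0, 1); any affine frame gives the same invariant.
1. L lies on line WN with WL:LN = 3:(-5) ⇒ L = (5/2, -3/2)
2. P lies on line CN with CP:PN = 3:(-4) ⇒ P = (0, -3)
2·[WCP] = 3, 2·[LPC] = -15/2
[WCP]:[LPC] = 3:-15/2 = -2/5

[WCP]:[LPC] = -2/5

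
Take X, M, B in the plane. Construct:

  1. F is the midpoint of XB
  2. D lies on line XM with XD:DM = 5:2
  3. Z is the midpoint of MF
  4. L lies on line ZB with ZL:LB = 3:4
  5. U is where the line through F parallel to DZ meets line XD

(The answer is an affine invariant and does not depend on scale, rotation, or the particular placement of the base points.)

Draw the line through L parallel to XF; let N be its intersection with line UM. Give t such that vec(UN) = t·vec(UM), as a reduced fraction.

Work in coordinates with X = (0, 0), M = (1, 0), B = (0, 1).
1. F is the midpoint of XB ⇒ F = (0, 1/2)
2. D lies on line XM with XD:DM = 5:2 ⇒ D = (5/7, 0)
3. Z is the midpoint of MF ⇒ Z = (1/2, 1/4)
4. L lies on line ZB with ZL:LB = 3:4 ⇒ L = (2/7, 4/7)
5. U is where the line through F parallel to DZ meets line XD ⇒ U = (3/7, 0)
through L parallel to XF: direction (0, 1/2); meets UM at N = (2/7, 0)
N = U + t·(M−U) with t = -1/4

t = -1/4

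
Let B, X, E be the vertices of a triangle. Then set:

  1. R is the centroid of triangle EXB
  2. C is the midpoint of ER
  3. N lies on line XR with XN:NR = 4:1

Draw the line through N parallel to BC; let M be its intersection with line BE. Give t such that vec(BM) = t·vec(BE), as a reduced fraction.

Choose coordinates B = (0, 0), X = (1, 0), E = (0, 1).
1. R is the centroid of triangle EXB ⇒ R = (1/3, 1/3)
2. C is the midpoint of ER ⇒ C = (1/6, 2/3)
3. N lies on line XR with XN:NR = 4:1 ⇒ N = (7/15, 4/15)
through N parallel to BC: direction (1/6, 2/3); meets BE at M = (0, -8/5)
M = B + t·(E−B) with t = -8/5

t = -8/5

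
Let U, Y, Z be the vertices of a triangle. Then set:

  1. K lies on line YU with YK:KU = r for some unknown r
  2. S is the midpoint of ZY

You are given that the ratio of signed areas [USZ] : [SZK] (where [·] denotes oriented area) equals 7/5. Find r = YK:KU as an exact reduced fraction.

r = 5/2

Work in coordinates with U = (0, 0), Y = (1, 0), Z = (0, 1).
1. With YK:KU = r, write λ = r/(r+1) so K = Y + λ·(U−Y); K is affine-linear in λ
2. S is the midpoint of ZY ⇒ S = (1/2, 1/2)
Every point depending on K is an affine combination of K and λ-independent points, so each such coordinate is linear in λ; the λ² term in each signed area is a multiple of (U−Y)×(U−Y) = 0, so 2·[USZ] and 2·[SZK] are each linear in λ. Evaluating at λ=0 and λ=1:
  2·[USZ] = 1/2,   2·[SZK] = 1/2·λ
So [USZ]:[SZK] = (1/2) / (1/2·λ). Setting this equal to 7/5:
  1/2 = 7/5·(1/2·λ)  ⇒  λ = 5/7
Then r = λ/(1−λ) = (5/7)/(2/7) = 5/2. Check: with r = 5/2, K = (2/7, 0) and [USZ]:[SZK] = 7/5 as required.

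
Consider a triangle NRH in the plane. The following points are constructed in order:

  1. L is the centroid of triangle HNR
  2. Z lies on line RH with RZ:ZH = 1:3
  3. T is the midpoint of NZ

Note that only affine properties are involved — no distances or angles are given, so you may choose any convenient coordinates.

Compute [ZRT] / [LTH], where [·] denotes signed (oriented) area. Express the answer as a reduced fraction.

[ZRT]:[LTH] = 3

Choose coordinates N = (0, 0), R = (1, 0), H = (0, 1).
1. L is the centroid of triangle HNR ⇒ L = (1/3, 1/3)
2. Z lies on line RH with RZ:ZH = 1:3 ⇒ Z = (3/4, 1/4)
3. T is the midpoint of NZ ⇒ T = (3/8, 1/8)
2·[ZRT] = -1/8, 2·[LTH] = -1/24
[ZRT]:[LTH] = -1/8:-1/24 = 3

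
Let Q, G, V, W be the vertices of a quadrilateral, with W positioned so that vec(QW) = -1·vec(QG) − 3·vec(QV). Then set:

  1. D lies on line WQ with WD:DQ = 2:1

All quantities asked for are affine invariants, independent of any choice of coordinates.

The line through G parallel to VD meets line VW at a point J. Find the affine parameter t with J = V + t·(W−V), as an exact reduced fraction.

t = -7/2

Assign Q = (0, 0), G = (1, 0), V = (0, 1), W = (-1, -3) — the answer is frame-independent, so this choice is without loss of generality.
1. D lies on line WQ with WD:DQ = 2:1 ⇒ D = (-1/3, -1)
through G parallel to VD: direction (-1/3, -2); meets VW at J = (7/2, 15)
J = V + t·(W−V) with t = -7/2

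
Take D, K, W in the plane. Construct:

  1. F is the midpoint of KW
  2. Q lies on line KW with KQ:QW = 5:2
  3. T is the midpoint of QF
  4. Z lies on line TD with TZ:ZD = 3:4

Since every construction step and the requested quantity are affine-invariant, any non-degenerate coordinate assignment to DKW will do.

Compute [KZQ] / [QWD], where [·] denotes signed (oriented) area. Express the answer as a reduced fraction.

Assign D = (0, 0), K = (1, 0), W = (0, 1) — the answer is frame-independent, so this choice is without loss of generality.
1. F is the midpoint of KW ⇒ F = (1/2, 1/2)
2. Q lies on line KW with KQ:QW = 5:2 ⇒ Q = (2/7, 5/7)
3. T is the midpoint of QF ⇒ T = (11/28, 17/28)
4. Z lies on line TD with TZ:ZD = 3:4 ⇒ Z = (11/49, 17/49)
2·[KZQ] = -15/49, 2·[QWD] = 2/7
[KZQ]:[QWD] = -15/49:2/7 = -15/14

[KZQ]:[QWD] = -15/14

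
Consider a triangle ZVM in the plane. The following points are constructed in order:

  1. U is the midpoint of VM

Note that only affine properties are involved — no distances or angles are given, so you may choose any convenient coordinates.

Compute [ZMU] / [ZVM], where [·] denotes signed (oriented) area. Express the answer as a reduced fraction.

[ZMU]:[ZVM] = -1/2

Choose coordinates Z = (0, 0), V = (1, 0), M = (0, 1).
1. U is the midpoint of VM ⇒ U = (1/2, 1/2)
2·[ZMU] = -1/2, 2·[ZVM] = 1
[ZMU]:[ZVM] = -1/2:1 = -1/2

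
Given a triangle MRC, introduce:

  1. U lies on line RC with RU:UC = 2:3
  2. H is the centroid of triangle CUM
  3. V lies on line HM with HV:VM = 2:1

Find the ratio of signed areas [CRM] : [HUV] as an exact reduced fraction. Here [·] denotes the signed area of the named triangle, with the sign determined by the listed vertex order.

Set M = (0, 0), R = (1, 0), C = (0, 1); any affine frame gives the same invariant.
1. U lies on line RC with RU:UC = 2:3 ⇒ U = (3/5, 2/5)
2. H is the centroid of triangle CUM ⇒ H = (1/5, 7/15)
3. V lies on line HM with HV:VM = 2:1 ⇒ V = (1/15, 7/45)
2·[CRM] = -1, 2·[HUV] = -2/15
[CRM]:[HUV] = -1:-2/15 = 15/2

[CRM]:[HUV] = 15/2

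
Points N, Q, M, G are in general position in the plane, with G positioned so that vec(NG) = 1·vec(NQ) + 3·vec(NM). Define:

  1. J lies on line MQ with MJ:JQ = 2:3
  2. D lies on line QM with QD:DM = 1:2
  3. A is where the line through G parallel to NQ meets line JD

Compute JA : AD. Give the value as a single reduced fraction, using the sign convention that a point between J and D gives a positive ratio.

Choose coordinates N = (0, 0), Q = (1, 0), M = (0, 1), G = (1, 3).
1. J lies on line MQ with MJ:JQ = 2:3 ⇒ J = (2/5, 3/5)
2. D lies on line QM with QD:DM = 1:2 ⇒ D = (2/3, 1/3)
3. A is where the line through G parallel to NQ meets line JD ⇒ A = (-2, 3)
A = J + t·(D−J) with t = -9, so JA:AD = t:(1−t) = -9:10

JA:AD = -9/10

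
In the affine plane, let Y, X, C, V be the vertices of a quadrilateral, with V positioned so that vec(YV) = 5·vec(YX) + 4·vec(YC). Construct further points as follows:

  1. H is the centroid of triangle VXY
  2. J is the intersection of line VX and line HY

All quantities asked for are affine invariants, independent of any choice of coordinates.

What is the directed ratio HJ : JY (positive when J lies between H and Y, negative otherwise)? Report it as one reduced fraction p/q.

Assign Y = (0, 0), X = (1, 0), C = (0, 1), V = (5, 4) — the answer is frame-independent, so this choice is without loss of generality.
1. H is the centroid of triangle VXY ⇒ H = (2, 4/3)
2. J is the intersection of line VX and line HY ⇒ J = (3, 2)
J = H + t·(Y−H) with t = -1/2, so HJ:JY = t:(1−t) = -1/2:3/2

HJ:JY = -1/3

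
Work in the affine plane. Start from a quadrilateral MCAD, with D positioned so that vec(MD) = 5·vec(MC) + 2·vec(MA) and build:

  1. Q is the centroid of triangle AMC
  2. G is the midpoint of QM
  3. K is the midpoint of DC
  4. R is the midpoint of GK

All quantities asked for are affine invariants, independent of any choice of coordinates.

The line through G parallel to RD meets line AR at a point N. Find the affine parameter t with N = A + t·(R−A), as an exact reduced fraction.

Assign M = (0, 0), C = (1, 0), A = (0, 1), D = (5, 2) — the answer is frame-independent, so this choice is without loss of generality.
1. Q is the centroid of triangle AMC ⇒ Q = (1/3, 1/3)
2. G is the midpoint of QM ⇒ G = (1/6, 1/6)
3. K is the midpoint of DC ⇒ K = (3, 1)
4. R is the midpoint of GK ⇒ R = (19/12, 7/12)
through G parallel to RD: direction (41/12, 17/12); meets AR at N = (703/528, 343/528)
N = A + t·(R−A) with t = 37/44

t = 37/44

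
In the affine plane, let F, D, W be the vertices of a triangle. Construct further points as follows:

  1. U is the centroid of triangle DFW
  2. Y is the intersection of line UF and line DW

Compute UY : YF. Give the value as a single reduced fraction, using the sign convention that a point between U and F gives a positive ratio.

UY:YF = -1/3

Choose coordinates F = (0, 0), D = (1, 0), W = (0, 1).
1. U is the centroid of triangle DFW ⇒ U = (1/3, 1/3)
2. Y is the intersection of line UF and line DW ⇒ Y = (1/2, 1/2)
Y = U + t·(F−U) with t = -1/2, so UY:YF = t:(1−t) = -1/2:3/2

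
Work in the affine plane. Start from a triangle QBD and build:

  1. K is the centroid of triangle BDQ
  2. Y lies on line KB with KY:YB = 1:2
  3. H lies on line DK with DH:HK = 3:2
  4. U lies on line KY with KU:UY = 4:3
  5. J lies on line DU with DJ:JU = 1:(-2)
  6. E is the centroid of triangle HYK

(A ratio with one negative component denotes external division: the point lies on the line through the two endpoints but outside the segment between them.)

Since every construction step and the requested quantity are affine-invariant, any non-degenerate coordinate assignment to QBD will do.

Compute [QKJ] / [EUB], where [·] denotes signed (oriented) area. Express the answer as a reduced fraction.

[QKJ]:[EUB] = 345/17

Set Q = (0, 0), B = (1, 0), D = (0, 1); any affine frame gives the same invariant.
1. K is the centroid of triangle BDQ ⇒ K = (1/3, 1/3)
2. Y lies on line KB with KY:YB = 1:2 ⇒ Y = (5/9, 2/9)
3. H lies on line DK with DH:HK = 3:2 ⇒ H = (1/5, 3/5)
4. U lies on line KY with KU:UY = 4:3 ⇒ U = (29/63, 17/63)
5. J lies on line DU with DJ:JU = 1:(-2) ⇒ J = (-29/63, 109/63)
6. E is the centroid of triangle HYK ⇒ E = (49/135, 52/135)
2·[QKJ] = 46/63, 2·[EUB] = 34/945
[QKJ]:[EUB] = 46/63:34/945 = 345/17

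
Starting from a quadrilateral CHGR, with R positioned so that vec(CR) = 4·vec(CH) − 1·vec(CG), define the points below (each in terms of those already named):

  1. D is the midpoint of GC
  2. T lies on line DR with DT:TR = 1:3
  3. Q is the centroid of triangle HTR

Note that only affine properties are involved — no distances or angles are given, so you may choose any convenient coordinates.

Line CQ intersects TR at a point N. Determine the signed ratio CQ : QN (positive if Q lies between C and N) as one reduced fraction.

Set C = (0, 0), H = (1, 0), G = (0, 1), R = (4, -1); any affine frame gives the same invariant.
1. D is the midpoint of GC ⇒ D = (0, 1/2)
2. T lies on line DR with DT:TR = 1:3 ⇒ T = (1, 1/8)
3. Q is the centroid of triangle HTR ⇒ Q = (2, -7/24)
line CQ meets TR at N = (24/11, -7/22)
Q = C + t·(N−C) with t = 11/12, so CQ:QN = 11/12:1/12

CQ:QN = 11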